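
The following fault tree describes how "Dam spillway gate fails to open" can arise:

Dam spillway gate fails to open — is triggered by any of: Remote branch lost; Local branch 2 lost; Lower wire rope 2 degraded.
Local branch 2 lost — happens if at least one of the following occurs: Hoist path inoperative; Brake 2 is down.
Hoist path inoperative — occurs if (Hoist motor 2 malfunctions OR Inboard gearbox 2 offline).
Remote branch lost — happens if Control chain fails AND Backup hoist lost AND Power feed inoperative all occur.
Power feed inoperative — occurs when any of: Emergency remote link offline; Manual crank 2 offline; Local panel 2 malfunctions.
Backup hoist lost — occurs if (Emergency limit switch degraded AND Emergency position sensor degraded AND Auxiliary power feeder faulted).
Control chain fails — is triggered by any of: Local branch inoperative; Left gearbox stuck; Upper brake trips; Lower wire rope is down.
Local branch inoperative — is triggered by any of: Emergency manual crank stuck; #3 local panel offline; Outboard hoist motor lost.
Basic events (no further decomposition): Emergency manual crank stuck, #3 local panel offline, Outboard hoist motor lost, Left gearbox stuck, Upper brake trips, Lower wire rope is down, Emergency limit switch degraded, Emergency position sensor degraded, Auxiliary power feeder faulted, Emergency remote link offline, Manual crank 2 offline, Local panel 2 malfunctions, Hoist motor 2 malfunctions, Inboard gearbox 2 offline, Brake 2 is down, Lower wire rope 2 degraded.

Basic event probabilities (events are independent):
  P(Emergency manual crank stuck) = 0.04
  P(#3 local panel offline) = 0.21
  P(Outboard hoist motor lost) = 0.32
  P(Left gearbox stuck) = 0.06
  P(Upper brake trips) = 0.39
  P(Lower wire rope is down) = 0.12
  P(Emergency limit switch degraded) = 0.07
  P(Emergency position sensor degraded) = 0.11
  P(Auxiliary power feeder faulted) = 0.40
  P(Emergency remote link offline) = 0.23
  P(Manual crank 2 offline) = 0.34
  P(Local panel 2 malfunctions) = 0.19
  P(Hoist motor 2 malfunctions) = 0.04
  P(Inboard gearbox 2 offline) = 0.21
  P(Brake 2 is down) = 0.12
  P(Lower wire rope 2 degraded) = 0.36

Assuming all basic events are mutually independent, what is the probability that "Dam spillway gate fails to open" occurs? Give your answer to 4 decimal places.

0.5734

P(Local branch inoperative) [OR] = 1 − (1−0.04) × (1−0.21) × (1−0.32) = 0.484288
P(Control chain fails) [OR] = 1 − (1−0.484288) × (1−0.06) × (1−0.39) × (1−0.12) = 0.739776
P(Backup hoist lost) [AND] = 0.07 × 0.11 × 0.40 = 0.003080
P(Power feed inoperative) [OR] = 1 − (1−0.23) × (1−0.34) × (1−0.19) = 0.588358
P(Remote branch lost) [AND] = 0.739776 × 0.003080 × 0.588358 = 0.001341
P(Hoist path inoperative) [OR] = 1 − (1−0.04) × (1−0.21) = 0.241600
P(Local branch 2 lost) [OR] = 1 − (1−0.241600) × (1−0.12) = 0.332608
P(Dam spillway gate fails to open) [OR] = 1 − (1−0.001341) × (1−0.332608) × (1−0.36) = 0.573442
Rounded to 4 decimal places: P(Dam spillway gate fails to open) ≈ 0.5734.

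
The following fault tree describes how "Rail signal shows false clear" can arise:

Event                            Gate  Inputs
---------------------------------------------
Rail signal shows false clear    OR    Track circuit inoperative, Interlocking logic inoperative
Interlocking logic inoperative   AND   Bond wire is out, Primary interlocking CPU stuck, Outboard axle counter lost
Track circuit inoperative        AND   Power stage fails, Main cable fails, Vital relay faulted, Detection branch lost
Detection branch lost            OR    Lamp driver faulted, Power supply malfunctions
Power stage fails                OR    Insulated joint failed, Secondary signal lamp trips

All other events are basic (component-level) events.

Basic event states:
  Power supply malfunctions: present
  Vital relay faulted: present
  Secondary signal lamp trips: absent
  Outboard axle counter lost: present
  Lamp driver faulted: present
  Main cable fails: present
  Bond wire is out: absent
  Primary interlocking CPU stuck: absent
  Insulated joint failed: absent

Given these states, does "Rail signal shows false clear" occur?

Power stage fails [OR]: Insulated joint failed=not, Secondary signal lamp trips=not → no input occurs → does not occur.
Detection branch lost [OR]: Lamp driver faulted=occurs, Power supply malfunctions=occurs → at least one input occurs → occurs.
Track circuit inoperative [AND]: Power stage fails=not, Main cable fails=occurs, Vital relay faulted=occurs, Detection branch lost=occurs → not all inputs occur → does not occur.
Interlocking logic inoperative [AND]: Bond wire is out=not, Primary interlocking CPU stuck=not, Outboard axle counter lost=occurs → not all inputs occur → does not occur.
Rail signal shows false clear [OR]: Track circuit inoperative=not, Interlocking logic inoperative=not → no input occurs → does not occur.

No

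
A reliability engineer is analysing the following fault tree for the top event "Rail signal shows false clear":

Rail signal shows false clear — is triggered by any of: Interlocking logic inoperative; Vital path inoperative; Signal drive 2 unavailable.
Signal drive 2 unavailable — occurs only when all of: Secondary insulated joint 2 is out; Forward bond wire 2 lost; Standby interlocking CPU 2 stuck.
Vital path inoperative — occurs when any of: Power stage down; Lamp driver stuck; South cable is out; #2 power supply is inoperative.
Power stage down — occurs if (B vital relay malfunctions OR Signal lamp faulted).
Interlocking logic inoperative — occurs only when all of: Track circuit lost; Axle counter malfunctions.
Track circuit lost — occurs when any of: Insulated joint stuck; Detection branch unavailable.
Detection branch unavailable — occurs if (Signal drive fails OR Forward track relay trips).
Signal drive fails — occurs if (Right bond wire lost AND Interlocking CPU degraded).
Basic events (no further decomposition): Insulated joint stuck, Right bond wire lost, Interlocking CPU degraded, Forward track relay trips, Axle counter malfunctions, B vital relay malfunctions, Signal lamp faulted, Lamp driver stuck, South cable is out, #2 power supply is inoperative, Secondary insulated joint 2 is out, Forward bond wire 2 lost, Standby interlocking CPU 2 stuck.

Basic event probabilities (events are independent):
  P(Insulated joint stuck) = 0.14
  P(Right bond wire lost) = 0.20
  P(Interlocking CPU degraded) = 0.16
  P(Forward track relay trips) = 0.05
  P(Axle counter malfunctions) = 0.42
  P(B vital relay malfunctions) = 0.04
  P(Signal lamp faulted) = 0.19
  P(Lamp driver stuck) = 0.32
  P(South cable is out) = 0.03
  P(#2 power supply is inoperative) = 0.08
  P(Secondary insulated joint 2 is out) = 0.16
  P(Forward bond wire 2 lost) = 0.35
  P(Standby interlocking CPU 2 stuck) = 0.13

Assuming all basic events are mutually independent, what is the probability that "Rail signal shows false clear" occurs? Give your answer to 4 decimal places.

P(Signal drive fails) [AND] = 0.20 × 0.16 = 0.032000
P(Detection branch unavailable) [OR] = 1 − (1−0.032000) × (1−0.05) = 0.080400
P(Track circuit lost) [OR] = 1 − (1−0.14) × (1−0.080400) = 0.209144
P(Interlocking logic inoperative) [AND] = 0.209144 × 0.42 = 0.087840
P(Power stage down) [OR] = 1 − (1−0.04) × (1−0.19) = 0.222400
P(Vital path inoperative) [OR] = 1 − (1−0.222400) × (1−0.32) × (1−0.03) × (1−0.08) = 0.528127
P(Signal drive 2 unavailable) [AND] = 0.16 × 0.35 × 0.13 = 0.007280
P(Rail signal shows false clear) [OR] = 1 − (1−0.087840) × (1−0.528127) × (1−0.007280) = 0.572710
Rounded to 4 decimal places: P(Rail signal shows false clear) ≈ 0.5727.

0.5727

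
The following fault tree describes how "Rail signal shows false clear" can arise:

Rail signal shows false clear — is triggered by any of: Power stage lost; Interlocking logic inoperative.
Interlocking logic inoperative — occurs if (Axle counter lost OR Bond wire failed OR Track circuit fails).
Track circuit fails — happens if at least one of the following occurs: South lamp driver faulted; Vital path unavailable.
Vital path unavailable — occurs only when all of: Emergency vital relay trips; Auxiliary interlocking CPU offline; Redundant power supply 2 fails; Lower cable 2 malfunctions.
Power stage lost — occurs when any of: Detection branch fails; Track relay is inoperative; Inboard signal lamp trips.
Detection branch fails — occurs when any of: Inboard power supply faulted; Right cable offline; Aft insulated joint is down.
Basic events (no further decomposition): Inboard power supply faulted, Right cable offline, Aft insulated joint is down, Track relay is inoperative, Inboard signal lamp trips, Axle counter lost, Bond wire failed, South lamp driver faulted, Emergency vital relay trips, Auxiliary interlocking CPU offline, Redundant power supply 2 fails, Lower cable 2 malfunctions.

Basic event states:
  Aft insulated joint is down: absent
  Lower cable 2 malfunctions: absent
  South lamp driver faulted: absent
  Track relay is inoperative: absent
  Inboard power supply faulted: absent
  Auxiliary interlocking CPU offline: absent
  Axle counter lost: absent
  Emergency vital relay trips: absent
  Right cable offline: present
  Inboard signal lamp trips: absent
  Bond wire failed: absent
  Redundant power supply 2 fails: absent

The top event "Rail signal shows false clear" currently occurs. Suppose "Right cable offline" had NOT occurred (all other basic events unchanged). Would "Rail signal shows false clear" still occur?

No

Counterfactual: set "Right cable offline" to not occurred.
Detection branch fails [OR]: Inboard power supply faulted=not, Right cable offline=not, Aft insulated joint is down=not → no input occurs → does not occur.
Power stage lost [OR]: Detection branch fails=not, Track relay is inoperative=not, Inboard signal lamp trips=not → no input occurs → does not occur.
Vital path unavailable [AND]: Emergency vital relay trips=not, Auxiliary interlocking CPU offline=not, Redundant power supply 2 fails=not, Lower cable 2 malfunctions=not → not all inputs occur → does not occur.
Track circuit fails [OR]: South lamp driver faulted=not, Vital path unavailable=not → no input occurs → does not occur.
Interlocking logic inoperative [OR]: Axle counter lost=not, Bond wire failed=not, Track circuit fails=not → no input occurs → does not occur.
Rail signal shows false clear [OR]: Power stage lost=not, Interlocking logic inoperative=not → no input occurs → does not occur.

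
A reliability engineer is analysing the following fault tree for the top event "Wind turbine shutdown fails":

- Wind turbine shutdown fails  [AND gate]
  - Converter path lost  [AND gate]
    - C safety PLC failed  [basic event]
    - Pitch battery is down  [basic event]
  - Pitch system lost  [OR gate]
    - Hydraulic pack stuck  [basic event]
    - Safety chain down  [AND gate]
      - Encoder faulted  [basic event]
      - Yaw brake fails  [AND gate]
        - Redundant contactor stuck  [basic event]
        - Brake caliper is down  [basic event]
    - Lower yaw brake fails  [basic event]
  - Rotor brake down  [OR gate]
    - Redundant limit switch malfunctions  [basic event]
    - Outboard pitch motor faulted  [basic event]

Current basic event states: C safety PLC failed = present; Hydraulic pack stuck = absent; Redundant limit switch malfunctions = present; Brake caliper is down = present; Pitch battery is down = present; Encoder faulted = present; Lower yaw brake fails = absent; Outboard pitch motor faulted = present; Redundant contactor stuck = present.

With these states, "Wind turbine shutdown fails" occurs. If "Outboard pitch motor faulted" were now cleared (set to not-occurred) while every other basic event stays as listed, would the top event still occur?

Counterfactual: set "Outboard pitch motor faulted" to not occurred.
Converter path lost [AND]: C safety PLC failed=occurs, Pitch battery is down=occurs → all inputs occur → occurs.
Yaw brake fails [AND]: Redundant contactor stuck=occurs, Brake caliper is down=occurs → all inputs occur → occurs.
Safety chain down [AND]: Encoder faulted=occurs, Yaw brake fails=occurs → all inputs occur → occurs.
Pitch system lost [OR]: Hydraulic pack stuck=not, Safety chain down=occurs, Lower yaw brake fails=not → at least one input occurs → occurs.
Rotor brake down [OR]: Redundant limit switch malfunctions=occurs, Outboard pitch motor faulted=not → at least one input occurs → occurs.
Wind turbine shutdown fails [AND]: Converter path lost=occurs, Pitch system lost=occurs, Rotor brake down=occurs → all inputs occur → occurs.

Yes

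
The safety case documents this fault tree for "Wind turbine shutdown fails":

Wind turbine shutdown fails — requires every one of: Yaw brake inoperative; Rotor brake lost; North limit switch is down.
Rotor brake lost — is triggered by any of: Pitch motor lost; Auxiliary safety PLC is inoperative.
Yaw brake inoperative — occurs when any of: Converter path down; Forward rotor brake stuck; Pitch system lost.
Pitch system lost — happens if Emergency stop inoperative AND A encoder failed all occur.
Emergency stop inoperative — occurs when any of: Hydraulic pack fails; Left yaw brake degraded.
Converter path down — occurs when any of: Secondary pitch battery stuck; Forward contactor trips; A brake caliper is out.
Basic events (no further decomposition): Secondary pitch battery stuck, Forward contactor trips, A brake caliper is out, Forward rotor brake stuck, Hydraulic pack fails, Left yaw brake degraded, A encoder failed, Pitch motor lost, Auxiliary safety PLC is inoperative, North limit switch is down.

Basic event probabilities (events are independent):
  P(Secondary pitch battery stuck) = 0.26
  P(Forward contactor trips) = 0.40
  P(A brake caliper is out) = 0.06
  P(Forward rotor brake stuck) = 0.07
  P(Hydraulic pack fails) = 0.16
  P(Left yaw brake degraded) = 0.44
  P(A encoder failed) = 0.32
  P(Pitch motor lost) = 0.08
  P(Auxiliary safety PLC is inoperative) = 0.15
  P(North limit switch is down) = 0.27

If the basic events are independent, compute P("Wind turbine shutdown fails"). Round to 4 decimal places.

P(Converter path down) [OR] = 1 − (1−0.26) × (1−0.40) × (1−0.06) = 0.582640
P(Emergency stop inoperative) [OR] = 1 − (1−0.16) × (1−0.44) = 0.529600
P(Pitch system lost) [AND] = 0.529600 × 0.32 = 0.169472
P(Yaw brake inoperative) [OR] = 1 − (1−0.582640) × (1−0.07) × (1−0.169472) = 0.677635
P(Rotor brake lost) [OR] = 1 − (1−0.08) × (1−0.15) = 0.218000
P(Wind turbine shutdown fails) [AND] = 0.677635 × 0.218000 × 0.27 = 0.039886
Rounded to 4 decimal places: P(Wind turbine shutdown fails) ≈ 0.0399.

0.0399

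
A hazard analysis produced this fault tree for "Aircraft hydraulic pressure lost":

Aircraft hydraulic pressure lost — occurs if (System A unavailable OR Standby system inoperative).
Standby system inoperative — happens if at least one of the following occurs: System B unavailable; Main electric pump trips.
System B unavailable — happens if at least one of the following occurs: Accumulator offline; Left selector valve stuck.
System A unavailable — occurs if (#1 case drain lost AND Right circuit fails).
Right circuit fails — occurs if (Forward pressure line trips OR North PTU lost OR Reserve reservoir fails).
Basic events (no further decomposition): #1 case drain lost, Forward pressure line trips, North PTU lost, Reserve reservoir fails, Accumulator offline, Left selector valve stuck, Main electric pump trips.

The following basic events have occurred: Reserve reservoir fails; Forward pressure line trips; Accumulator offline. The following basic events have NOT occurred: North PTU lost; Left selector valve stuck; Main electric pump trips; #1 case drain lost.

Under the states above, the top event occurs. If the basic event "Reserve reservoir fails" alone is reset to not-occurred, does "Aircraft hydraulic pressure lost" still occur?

Counterfactual: set "Reserve reservoir fails" to not occurred.
Right circuit fails [OR]: Forward pressure line trips=occurs, North PTU lost=not, Reserve reservoir fails=not → at least one input occurs → occurs.
System A unavailable [AND]: #1 case drain lost=not, Right circuit fails=occurs → not all inputs occur → does not occur.
System B unavailable [OR]: Accumulator offline=occurs, Left selector valve stuck=not → at least one input occurs → occurs.
Standby system inoperative [OR]: System B unavailable=occurs, Main electric pump trips=not → at least one input occurs → occurs.
Aircraft hydraulic pressure lost [OR]: System A unavailable=not, Standby system inoperative=occurs → at least one input occurs → occurs.

Yes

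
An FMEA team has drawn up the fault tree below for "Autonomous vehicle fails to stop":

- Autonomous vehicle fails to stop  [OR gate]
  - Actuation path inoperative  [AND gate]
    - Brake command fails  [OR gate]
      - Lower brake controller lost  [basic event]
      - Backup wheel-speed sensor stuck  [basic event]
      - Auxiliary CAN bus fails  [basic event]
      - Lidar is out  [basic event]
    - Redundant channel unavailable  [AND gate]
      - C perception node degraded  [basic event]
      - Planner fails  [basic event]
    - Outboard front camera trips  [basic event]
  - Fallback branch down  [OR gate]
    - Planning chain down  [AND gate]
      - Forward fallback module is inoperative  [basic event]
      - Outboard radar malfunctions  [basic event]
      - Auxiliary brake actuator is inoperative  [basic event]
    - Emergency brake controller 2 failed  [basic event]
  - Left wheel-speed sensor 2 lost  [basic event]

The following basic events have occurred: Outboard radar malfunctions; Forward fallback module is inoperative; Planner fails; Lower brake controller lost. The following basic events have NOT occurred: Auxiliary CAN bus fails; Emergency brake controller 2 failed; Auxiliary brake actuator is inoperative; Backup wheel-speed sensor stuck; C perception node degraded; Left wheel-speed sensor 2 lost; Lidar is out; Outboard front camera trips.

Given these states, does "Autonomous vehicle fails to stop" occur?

Brake command fails [OR]: Lower brake controller lost=occurs, Backup wheel-speed sensor stuck=not, Auxiliary CAN bus fails=not, Lidar is out=not → at least one input occurs → occurs.
Redundant channel unavailable [AND]: C perception node degraded=not, Planner fails=occurs → not all inputs occur → does not occur.
Actuation path inoperative [AND]: Brake command fails=occurs, Redundant channel unavailable=not, Outboard front camera trips=not → not all inputs occur → does not occur.
Planning chain down [AND]: Forward fallback module is inoperative=occurs, Outboard radar malfunctions=occurs, Auxiliary brake actuator is inoperative=not → not all inputs occur → does not occur.
Fallback branch down [OR]: Planning chain down=not, Emergency brake controller 2 failed=not → no input occurs → does not occur.
Autonomous vehicle fails to stop [OR]: Actuation path inoperative=not, Fallback branch down=not, Left wheel-speed sensor 2 lost=not → no input occurs → does not occur.

No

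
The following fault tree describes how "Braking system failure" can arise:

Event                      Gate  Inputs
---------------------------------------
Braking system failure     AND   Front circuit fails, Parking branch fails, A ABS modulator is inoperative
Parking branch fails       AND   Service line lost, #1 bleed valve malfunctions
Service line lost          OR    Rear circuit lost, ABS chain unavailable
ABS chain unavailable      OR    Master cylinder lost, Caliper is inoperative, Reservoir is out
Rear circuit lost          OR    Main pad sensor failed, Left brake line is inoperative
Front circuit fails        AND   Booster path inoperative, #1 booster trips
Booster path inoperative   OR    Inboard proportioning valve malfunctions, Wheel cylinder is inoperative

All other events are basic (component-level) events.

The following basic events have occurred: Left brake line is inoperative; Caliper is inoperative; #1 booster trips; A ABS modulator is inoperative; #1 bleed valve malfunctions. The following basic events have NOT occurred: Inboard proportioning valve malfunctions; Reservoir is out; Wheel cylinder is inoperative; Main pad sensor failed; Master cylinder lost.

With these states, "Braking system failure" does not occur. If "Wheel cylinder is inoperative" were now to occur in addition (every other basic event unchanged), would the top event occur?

Yes

Counterfactual: set "Wheel cylinder is inoperative" to occurred.
Booster path inoperative [OR]: Inboard proportioning valve malfunctions=not, Wheel cylinder is inoperative=occurs → at least one input occurs → occurs.
Front circuit fails [AND]: Booster path inoperative=occurs, #1 booster trips=occurs → all inputs occur → occurs.
Rear circuit lost [OR]: Main pad sensor failed=not, Left brake line is inoperative=occurs → at least one input occurs → occurs.
ABS chain unavailable [OR]: Master cylinder lost=not, Caliper is inoperative=occurs, Reservoir is out=not → at least one input occurs → occurs.
Service line lost [OR]: Rear circuit lost=occurs, ABS chain unavailable=occurs → at least one input occurs → occurs.
Parking branch fails [AND]: Service line lost=occurs, #1 bleed valve malfunctions=occurs → all inputs occur → occurs.
Braking system failure [AND]: Front circuit fails=occurs, Parking branch fails=occurs, A ABS modulator is inoperative=occurs → all inputs occur → occurs.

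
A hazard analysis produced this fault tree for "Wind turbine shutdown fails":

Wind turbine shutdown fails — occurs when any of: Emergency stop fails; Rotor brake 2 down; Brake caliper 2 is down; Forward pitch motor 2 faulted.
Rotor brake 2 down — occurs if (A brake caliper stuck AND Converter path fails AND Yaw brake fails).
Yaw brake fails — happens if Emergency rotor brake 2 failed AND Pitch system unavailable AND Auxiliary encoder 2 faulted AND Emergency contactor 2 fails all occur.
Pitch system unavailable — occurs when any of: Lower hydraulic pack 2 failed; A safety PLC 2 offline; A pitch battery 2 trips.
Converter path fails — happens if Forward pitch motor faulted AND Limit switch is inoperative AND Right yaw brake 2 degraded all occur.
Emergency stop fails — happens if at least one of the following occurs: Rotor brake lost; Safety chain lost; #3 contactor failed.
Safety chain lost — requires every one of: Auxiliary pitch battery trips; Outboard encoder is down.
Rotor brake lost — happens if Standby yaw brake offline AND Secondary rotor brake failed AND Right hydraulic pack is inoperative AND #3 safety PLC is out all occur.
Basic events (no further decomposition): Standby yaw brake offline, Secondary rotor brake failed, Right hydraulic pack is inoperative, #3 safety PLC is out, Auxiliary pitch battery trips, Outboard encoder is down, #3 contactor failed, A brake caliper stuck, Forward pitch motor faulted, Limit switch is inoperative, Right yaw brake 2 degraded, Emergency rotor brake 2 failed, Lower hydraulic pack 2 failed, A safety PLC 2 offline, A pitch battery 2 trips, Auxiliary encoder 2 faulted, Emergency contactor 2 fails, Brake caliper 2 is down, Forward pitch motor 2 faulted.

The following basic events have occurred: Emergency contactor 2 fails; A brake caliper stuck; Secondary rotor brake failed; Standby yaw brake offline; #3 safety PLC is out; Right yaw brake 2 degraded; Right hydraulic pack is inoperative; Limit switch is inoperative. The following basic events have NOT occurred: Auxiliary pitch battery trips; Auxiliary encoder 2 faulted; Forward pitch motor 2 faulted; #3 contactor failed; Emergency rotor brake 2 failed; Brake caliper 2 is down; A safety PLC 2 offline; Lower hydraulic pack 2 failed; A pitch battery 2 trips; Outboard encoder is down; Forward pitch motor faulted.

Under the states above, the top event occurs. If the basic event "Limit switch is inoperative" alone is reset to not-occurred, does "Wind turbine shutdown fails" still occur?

Counterfactual: set "Limit switch is inoperative" to not occurred.
Rotor brake lost [AND]: Standby yaw brake offline=occurs, Secondary rotor brake failed=occurs, Right hydraulic pack is inoperative=occurs, #3 safety PLC is out=occurs → all inputs occur → occurs.
Safety chain lost [AND]: Auxiliary pitch battery trips=not, Outboard encoder is down=not → not all inputs occur → does not occur.
Emergency stop fails [OR]: Rotor brake lost=occurs, Safety chain lost=not, #3 contactor failed=not → at least one input occurs → occurs.
Converter path fails [AND]: Forward pitch motor faulted=not, Limit switch is inoperative=not, Right yaw brake 2 degraded=occurs → not all inputs occur → does not occur.
Pitch system unavailable [OR]: Lower hydraulic pack 2 failed=not, A safety PLC 2 offline=not, A pitch battery 2 trips=not → no input occurs → does not occur.
Yaw brake fails [AND]: Emergency rotor brake 2 failed=not, Pitch system unavailable=not, Auxiliary encoder 2 faulted=not, Emergency contactor 2 fails=occurs → not all inputs occur → does not occur.
Rotor brake 2 down [AND]: A brake caliper stuck=occurs, Converter path fails=not, Yaw brake fails=not → not all inputs occur → does not occur.
Wind turbine shutdown fails [OR]: Emergency stop fails=occurs, Rotor brake 2 down=not, Brake caliper 2 is down=not, Forward pitch motor 2 faulted=not → at least one input occurs → occurs.

Yes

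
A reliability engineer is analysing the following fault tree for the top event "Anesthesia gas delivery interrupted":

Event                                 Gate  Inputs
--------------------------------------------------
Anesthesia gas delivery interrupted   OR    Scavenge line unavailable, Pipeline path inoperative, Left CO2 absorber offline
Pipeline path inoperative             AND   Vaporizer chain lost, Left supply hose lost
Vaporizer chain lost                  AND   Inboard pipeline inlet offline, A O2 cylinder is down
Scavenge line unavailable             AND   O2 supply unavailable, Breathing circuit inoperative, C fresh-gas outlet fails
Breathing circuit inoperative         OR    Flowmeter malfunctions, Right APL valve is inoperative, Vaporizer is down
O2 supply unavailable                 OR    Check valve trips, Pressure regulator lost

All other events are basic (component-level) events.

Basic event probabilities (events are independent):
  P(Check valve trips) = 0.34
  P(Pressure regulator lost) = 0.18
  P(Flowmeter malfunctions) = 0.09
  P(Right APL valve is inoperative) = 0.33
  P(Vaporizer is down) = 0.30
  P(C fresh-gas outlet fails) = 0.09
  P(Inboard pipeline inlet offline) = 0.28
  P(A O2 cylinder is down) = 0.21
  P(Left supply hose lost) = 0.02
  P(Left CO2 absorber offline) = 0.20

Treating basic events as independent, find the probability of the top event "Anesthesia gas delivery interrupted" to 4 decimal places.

P(O2 supply unavailable) [OR] = 1 − (1−0.34) × (1−0.18) = 0.458800
P(Breathing circuit inoperative) [OR] = 1 − (1−0.09) × (1−0.33) × (1−0.30) = 0.573210
P(Scavenge line unavailable) [AND] = 0.458800 × 0.573210 × 0.09 = 0.023669
P(Vaporizer chain lost) [AND] = 0.28 × 0.21 = 0.058800
P(Pipeline path inoperative) [AND] = 0.058800 × 0.02 = 0.001176
P(Anesthesia gas delivery interrupted) [OR] = 1 − (1−0.023669) × (1−0.001176) × (1−0.20) = 0.219854
Rounded to 4 decimal places: P(Anesthesia gas delivery interrupted) ≈ 0.2199.

0.2199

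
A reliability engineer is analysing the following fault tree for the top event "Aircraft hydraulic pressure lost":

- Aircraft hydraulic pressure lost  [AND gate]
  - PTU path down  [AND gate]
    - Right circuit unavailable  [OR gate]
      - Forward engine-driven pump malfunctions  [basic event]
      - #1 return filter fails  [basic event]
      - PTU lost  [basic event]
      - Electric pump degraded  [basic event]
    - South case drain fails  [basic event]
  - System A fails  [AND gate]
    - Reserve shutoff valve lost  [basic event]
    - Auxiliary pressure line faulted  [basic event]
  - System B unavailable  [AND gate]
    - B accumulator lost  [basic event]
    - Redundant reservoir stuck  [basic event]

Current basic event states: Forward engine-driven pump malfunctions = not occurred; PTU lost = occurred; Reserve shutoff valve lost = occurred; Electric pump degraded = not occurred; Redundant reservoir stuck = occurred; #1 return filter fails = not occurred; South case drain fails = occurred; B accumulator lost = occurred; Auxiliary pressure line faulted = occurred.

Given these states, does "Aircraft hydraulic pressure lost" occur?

Yes

Right circuit unavailable [OR]: Forward engine-driven pump malfunctions=not, #1 return filter fails=not, PTU lost=occurs, Electric pump degraded=not → at least one input occurs → occurs.
PTU path down [AND]: Right circuit unavailable=occurs, South case drain fails=occurs → all inputs occur → occurs.
System A fails [AND]: Reserve shutoff valve lost=occurs, Auxiliary pressure line faulted=occurs → all inputs occur → occurs.
System B unavailable [AND]: B accumulator lost=occurs, Redundant reservoir stuck=occurs → all inputs occur → occurs.
Aircraft hydraulic pressure lost [AND]: PTU path down=occurs, System A fails=occurs, System B unavailable=occurs → all inputs occur → occurs.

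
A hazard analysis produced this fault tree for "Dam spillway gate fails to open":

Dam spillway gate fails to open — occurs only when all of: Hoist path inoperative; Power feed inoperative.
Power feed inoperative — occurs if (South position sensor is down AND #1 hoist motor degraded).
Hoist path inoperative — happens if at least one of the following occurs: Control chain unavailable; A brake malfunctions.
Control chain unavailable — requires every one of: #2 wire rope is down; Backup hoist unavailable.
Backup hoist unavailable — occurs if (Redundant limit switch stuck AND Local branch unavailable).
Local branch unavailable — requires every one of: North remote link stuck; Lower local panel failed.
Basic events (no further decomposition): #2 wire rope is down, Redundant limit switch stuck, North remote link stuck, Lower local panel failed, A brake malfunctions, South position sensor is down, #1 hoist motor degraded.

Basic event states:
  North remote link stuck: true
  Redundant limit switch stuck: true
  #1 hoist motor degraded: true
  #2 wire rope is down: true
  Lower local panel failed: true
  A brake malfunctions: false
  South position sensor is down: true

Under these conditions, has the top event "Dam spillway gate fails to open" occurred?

Local branch unavailable [AND]: North remote link stuck=occurs, Lower local panel failed=occurs → all inputs occur → occurs.
Backup hoist unavailable [AND]: Redundant limit switch stuck=occurs, Local branch unavailable=occurs → all inputs occur → occurs.
Control chain unavailable [AND]: #2 wire rope is down=occurs, Backup hoist unavailable=occurs → all inputs occur → occurs.
Hoist path inoperative [OR]: Control chain unavailable=occurs, A brake malfunctions=not → at least one input occurs → occurs.
Power feed inoperative [AND]: South position sensor is down=occurs, #1 hoist motor degraded=occurs → all inputs occur → occurs.
Dam spillway gate fails to open [AND]: Hoist path inoperative=occurs, Power feed inoperative=occurs → all inputs occur → occurs.

Yes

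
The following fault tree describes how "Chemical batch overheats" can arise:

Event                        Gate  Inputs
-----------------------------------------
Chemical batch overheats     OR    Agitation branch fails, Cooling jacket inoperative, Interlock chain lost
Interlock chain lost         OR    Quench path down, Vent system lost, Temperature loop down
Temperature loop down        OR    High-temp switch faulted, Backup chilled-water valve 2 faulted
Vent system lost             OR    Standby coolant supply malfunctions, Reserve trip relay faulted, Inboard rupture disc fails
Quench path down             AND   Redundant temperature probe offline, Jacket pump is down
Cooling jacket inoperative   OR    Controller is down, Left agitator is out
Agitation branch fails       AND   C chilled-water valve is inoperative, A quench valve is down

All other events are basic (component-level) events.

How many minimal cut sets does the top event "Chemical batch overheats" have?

9

Agitation branch fails [AND]: one cut set from each child combined → 1 × 1 = 1 cut set(s).
Cooling jacket inoperative [OR]: union of children's cut sets → 2 cut set(s).
Quench path down [AND]: one cut set from each child combined → 1 × 1 = 1 cut set(s).
Vent system lost [OR]: union of children's cut sets → 3 cut set(s).
Temperature loop down [OR]: union of children's cut sets → 2 cut set(s).
Interlock chain lost [OR]: union of children's cut sets → 6 cut set(s).
Chemical batch overheats [OR]: union of children's cut sets → 9 cut set(s).
Minimal cut sets: {A quench valve is down, C chilled-water valve is inoperative}; {Controller is down}; {Left agitator is out}; {Jacket pump is down, Redundant temperature probe offline}; {Standby coolant supply malfunctions}; {Reserve trip relay faulted}; {Inboard rupture disc fails}; {High-temp switch faulted}; {Backup chilled-water valve 2 faulted}.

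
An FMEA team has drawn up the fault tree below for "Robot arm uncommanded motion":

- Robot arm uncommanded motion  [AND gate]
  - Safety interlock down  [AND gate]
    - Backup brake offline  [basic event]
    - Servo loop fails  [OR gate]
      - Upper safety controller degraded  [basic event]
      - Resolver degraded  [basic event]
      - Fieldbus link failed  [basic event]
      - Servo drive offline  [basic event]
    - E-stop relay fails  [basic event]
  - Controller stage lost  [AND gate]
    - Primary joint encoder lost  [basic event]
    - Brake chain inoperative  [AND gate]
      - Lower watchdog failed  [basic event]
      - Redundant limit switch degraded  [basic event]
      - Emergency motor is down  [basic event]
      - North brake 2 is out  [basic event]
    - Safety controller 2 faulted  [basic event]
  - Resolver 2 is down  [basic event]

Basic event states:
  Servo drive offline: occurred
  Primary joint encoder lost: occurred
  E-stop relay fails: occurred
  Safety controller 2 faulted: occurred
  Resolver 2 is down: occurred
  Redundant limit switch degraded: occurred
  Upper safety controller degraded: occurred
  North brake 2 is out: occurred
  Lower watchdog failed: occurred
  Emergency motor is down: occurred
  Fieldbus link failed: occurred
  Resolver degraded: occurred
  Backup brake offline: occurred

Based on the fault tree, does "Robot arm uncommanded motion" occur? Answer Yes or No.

Yes

Servo loop fails [OR]: Upper safety controller degraded=occurs, Resolver degraded=occurs, Fieldbus link failed=occurs, Servo drive offline=occurs → at least one input occurs → occurs.
Safety interlock down [AND]: Backup brake offline=occurs, Servo loop fails=occurs, E-stop relay fails=occurs → all inputs occur → occurs.
Brake chain inoperative [AND]: Lower watchdog failed=occurs, Redundant limit switch degraded=occurs, Emergency motor is down=occurs, North brake 2 is out=occurs → all inputs occur → occurs.
Controller stage lost [AND]: Primary joint encoder lost=occurs, Brake chain inoperative=occurs, Safety controller 2 faulted=occurs → all inputs occur → occurs.
Robot arm uncommanded motion [AND]: Safety interlock down=occurs, Controller stage lost=occurs, Resolver 2 is down=occurs → all inputs occur → occurs.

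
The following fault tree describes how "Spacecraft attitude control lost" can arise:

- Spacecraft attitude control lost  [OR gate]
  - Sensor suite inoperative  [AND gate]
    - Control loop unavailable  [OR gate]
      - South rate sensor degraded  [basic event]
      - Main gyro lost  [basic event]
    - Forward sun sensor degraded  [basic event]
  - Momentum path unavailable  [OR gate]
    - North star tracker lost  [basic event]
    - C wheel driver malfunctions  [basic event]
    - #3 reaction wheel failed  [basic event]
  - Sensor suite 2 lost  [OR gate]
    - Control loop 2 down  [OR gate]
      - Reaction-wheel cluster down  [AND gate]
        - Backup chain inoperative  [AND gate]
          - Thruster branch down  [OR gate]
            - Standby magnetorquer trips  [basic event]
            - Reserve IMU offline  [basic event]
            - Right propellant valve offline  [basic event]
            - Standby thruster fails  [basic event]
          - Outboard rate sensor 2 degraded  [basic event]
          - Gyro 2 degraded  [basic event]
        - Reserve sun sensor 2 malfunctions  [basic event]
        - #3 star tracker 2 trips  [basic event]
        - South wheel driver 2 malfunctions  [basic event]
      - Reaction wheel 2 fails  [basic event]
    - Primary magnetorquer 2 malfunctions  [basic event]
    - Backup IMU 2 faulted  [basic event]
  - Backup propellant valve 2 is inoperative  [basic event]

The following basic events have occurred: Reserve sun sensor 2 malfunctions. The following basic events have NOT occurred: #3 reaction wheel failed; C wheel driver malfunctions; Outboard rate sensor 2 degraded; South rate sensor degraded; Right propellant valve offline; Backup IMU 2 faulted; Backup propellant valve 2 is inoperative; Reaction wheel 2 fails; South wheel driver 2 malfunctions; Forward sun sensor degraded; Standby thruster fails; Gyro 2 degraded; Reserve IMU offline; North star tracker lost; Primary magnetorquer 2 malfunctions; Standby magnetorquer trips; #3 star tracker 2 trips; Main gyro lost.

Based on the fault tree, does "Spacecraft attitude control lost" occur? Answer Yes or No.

No

Control loop unavailable [OR]: South rate sensor degraded=not, Main gyro lost=not → no input occurs → does not occur.
Sensor suite inoperative [AND]: Control loop unavailable=not, Forward sun sensor degraded=not → not all inputs occur → does not occur.
Momentum path unavailable [OR]: North star tracker lost=not, C wheel driver malfunctions=not, #3 reaction wheel failed=not → no input occurs → does not occur.
Thruster branch down [OR]: Standby magnetorquer trips=not, Reserve IMU offline=not, Right propellant valve offline=not, Standby thruster fails=not → no input occurs → does not occur.
Backup chain inoperative [AND]: Thruster branch down=not, Outboard rate sensor 2 degraded=not, Gyro 2 degraded=not → not all inputs occur → does not occur.
Reaction-wheel cluster down [AND]: Backup chain inoperative=not, Reserve sun sensor 2 malfunctions=occurs, #3 star tracker 2 trips=not, South wheel driver 2 malfunctions=not → not all inputs occur → does not occur.
Control loop 2 down [OR]: Reaction-wheel cluster down=not, Reaction wheel 2 fails=not → no input occurs → does not occur.
Sensor suite 2 lost [OR]: Control loop 2 down=not, Primary magnetorquer 2 malfunctions=not, Backup IMU 2 faulted=not → no input occurs → does not occur.
Spacecraft attitude control lost [OR]: Sensor suite inoperative=not, Momentum path unavailable=not, Sensor suite 2 lost=not, Backup propellant valve 2 is inoperative=not → no input occurs → does not occur.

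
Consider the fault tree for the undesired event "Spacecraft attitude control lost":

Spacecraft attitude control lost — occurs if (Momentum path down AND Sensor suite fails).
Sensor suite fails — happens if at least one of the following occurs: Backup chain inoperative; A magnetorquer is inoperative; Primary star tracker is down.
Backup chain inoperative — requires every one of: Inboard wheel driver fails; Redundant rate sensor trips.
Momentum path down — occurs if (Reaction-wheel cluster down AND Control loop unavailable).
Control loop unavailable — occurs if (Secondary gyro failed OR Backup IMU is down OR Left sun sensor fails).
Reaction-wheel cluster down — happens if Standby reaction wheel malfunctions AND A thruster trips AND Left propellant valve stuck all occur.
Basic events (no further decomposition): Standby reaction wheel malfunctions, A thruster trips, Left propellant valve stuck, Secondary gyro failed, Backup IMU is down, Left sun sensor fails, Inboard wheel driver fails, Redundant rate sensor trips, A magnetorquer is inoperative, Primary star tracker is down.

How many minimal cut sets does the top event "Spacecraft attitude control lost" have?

Reaction-wheel cluster down [AND]: one cut set from each child combined → 1 × 1 × 1 = 1 cut set(s).
Control loop unavailable [OR]: union of children's cut sets → 3 cut set(s).
Momentum path down [AND]: one cut set from each child combined → 1 × 3 = 3 cut set(s).
Backup chain inoperative [AND]: one cut set from each child combined → 1 × 1 = 1 cut set(s).
Sensor suite fails [OR]: union of children's cut sets → 3 cut set(s).
Spacecraft attitude control lost [AND]: one cut set from each child combined → 3 × 3 = 9 cut set(s).
Minimal cut sets: {A thruster trips, Inboard wheel driver fails, Left propellant valve stuck, Redundant rate sensor trips, Secondary gyro failed, Standby reaction wheel malfunctions}; {A magnetorquer is inoperative, A thruster trips, Left propellant valve stuck, Secondary gyro failed, Standby reaction wheel malfunctions}; {A thruster trips, Left propellant valve stuck, Primary star tracker is down, Secondary gyro failed, Standby reaction wheel malfunctions}; {A thruster trips, Backup IMU is down, Inboard wheel driver fails, Left propellant valve stuck, Redundant rate sensor trips, Standby reaction wheel malfunctions}; {A magnetorquer is inoperative, A thruster trips, Backup IMU is down, Left propellant valve stuck, Standby reaction wheel malfunctions}; {A thruster trips, Backup IMU is down, Left propellant valve stuck, Primary star tracker is down, Standby reaction wheel malfunctions}; {A thruster trips, Inboard wheel driver fails, Left propellant valve stuck, Left sun sensor fails, Redundant rate sensor trips, Standby reaction wheel malfunctions}; {A magnetorquer is inoperative, A thruster trips, Left propellant valve stuck, Left sun sensor fails, Standby reaction wheel malfunctions}; {A thruster trips, Left propellant valve stuck, Left sun sensor fails, Primary star tracker is down, Standby reaction wheel malfunctions}.

9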